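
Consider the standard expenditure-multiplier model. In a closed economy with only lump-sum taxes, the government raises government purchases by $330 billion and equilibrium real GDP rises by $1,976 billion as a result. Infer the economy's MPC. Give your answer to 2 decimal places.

Implied spending multiplier k = ΔY/ΔG = 1,976/330 ≈ 5.9879.
Since k = 1/(1 − MPC), MPC = 1 − 1/k = 1 − ΔG/ΔY = 1 − 330/1,976 ≈ 0.83.

0.83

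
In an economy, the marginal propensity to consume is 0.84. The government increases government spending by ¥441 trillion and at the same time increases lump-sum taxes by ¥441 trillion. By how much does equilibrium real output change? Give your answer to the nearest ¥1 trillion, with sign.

Expenditure multiplier = 1/(1 − MPC) = 1/(1 − 0.84) = 1/0.16 = 6.25.
ΔG contributes k·ΔG = (+¥441 trillion) / 0.16 ≈ +¥2,756.3 trillion.
ΔT of +¥441 trillion changes first-round spending by −c·ΔT = −¥370.44 trillion, contributing k·(−c·ΔT) = (−¥370.44 trillion) / 0.16 ≈ −¥2,315.3 trillion.
With ΔG = ΔT and no other leakages, the balanced-budget multiplier is 1, so ΔY = ΔG = +¥441 trillion.

+¥441 trillion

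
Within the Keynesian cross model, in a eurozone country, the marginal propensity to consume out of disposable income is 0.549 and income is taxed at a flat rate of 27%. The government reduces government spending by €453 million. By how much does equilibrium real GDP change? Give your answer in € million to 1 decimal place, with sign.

−€756.0 million

Spending multiplier = 1/(1 − c(1−t)) = 1/(1 − 0.549×0.73) = 1/0.59923 ≈ 1.669.
ΔY = k × ΔG = (−€453 million) / 0.59923 ≈ −€756 million.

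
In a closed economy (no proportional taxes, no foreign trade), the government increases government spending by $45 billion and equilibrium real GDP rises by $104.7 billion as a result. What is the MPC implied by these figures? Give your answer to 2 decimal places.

Implied spending multiplier k = ΔY/ΔG = 104.7/45 ≈ 2.3267.
Since k = 1/(1 − MPC), MPC = 1 − 1/k = 1 − ΔG/ΔY = 1 − 45/104.7 ≈ 0.57.

0.57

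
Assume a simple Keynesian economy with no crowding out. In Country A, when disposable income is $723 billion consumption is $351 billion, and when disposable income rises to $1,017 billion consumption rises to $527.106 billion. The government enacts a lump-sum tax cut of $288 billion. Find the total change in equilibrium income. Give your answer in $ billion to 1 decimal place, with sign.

MPC = ΔC/ΔYd = (527.106 − 351)/(1,017 − 723) = 176.106/294 = 0.599.
A lump-sum tax change of −$288 billion shifts disposable income by +$288 billion; first-round consumption changes by −c × ΔT = −0.599 × (−$288 billion) = +$172.512 billion.
Expenditure multiplier = 1/(1 − MPC) = 1/(1 − 0.599) = 1/0.401 ≈ 2.494.
The tax multiplier is −c × k ≈ −1.494, so ΔY = k × (−c·ΔT) = (+$172.512 billion) / 0.401 ≈ +$430.2 billion.

+$430.2 billion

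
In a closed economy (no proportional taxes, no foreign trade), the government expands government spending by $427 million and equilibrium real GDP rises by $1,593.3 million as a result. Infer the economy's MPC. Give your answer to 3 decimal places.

Implied spending multiplier k = ΔY/ΔG = 1,593.3/427 ≈ 3.7314.
Since k = 1/(1 − MPC), MPC = 1 − 1/k = 1 − ΔG/ΔY = 1 − 427/1,593.3 ≈ 0.732.

0.732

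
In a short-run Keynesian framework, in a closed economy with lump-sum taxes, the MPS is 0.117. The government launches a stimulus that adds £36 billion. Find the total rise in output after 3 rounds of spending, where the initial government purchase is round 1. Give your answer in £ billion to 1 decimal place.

MPC = 1 − MPS = 1 − 0.117 = 0.883.
Round 1 adds ΔG = £36 billion; each later round is MPC = 0.883 times the previous.
After 3 rounds: 36 + 31.788 + 28.068804 = ΔG·(1 − c^3)/(1 − c) = 36 × (1 − 0.688465387)/0.117 ≈ £95.9 billion.

£95.9 billion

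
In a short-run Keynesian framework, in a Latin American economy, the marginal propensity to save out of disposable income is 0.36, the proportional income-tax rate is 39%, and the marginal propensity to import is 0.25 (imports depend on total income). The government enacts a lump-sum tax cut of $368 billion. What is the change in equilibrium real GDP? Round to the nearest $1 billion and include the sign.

+$274 billion

MPC = 1 − MPS = 1 − 0.36 = 0.64.
A lump-sum tax change of −$368 billion shifts disposable income by +$368 billion; first-round consumption changes by −c × ΔT = −0.64 × (−$368 billion) = +$235.52 billion.
Expenditure multiplier = 1/(1 − c(1−t) + m) = 1/(1 − 0.64×0.61 + 0.25) = 1/0.8596 ≈ 1.163.
The tax multiplier is −c × k ≈ −0.745, so ΔY = k × (−c·ΔT) = (+$235.52 billion) / 0.8596 ≈ +$274 billion.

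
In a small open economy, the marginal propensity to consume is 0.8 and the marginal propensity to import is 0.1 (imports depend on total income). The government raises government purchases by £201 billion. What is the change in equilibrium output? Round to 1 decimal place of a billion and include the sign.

Government-spending multiplier = 1/(1 − c + m) = 1/(1 − 0.8 + 0.1) = 1/0.3 ≈ 3.333.
ΔY = k × ΔG = (+£201 billion) / 0.3 = +£670 billion.

+£670.0 billion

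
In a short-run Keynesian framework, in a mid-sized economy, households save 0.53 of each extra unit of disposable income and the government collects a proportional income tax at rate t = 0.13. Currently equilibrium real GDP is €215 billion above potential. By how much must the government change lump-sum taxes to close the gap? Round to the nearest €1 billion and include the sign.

MPC = 1 − MPS = 1 − 0.53 = 0.47.
Spending multiplier = 1/(1 − c(1−t)) = 1/(1 − 0.47×0.87) = 1/0.5911 ≈ 1.692.
Tax multiplier = −c·k = −0.47/0.5911 ≈ −0.795. Need ΔY = −€215 billion, so ΔT = ΔY/(−c·k) = −(−€215 billion) × 0.5911 / 0.47 ≈ +€270 billion.
The government should raise lump-sum taxes by €270 billion.

+€270 billion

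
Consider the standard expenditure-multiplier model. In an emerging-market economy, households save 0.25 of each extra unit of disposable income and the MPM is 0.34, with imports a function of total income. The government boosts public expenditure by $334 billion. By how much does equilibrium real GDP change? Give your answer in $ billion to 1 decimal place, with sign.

+$566.1 billion

MPC = 1 − MPS = 1 − 0.25 = 0.75.
Expenditure multiplier = 1/(1 − c + m) = 1/(1 − 0.75 + 0.34) = 1/0.59 ≈ 1.695.
ΔY = k × ΔG = (+$334 billion) / 0.59 ≈ +$566.1 billion.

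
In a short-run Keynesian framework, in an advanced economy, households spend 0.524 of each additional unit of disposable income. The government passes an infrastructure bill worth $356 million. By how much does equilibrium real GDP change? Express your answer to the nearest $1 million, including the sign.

Spending multiplier = 1/(1 − MPC) = 1/(1 − 0.524) = 1/0.476 ≈ 2.101.
ΔY = k × ΔG = (+$356 million) / 0.476 ≈ +$748 million.

+$748 million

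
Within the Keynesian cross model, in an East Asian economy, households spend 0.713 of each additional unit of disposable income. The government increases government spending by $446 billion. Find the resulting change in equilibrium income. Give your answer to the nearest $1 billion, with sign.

Government-spending multiplier = 1/(1 − MPC) = 1/(1 − 0.713) = 1/0.287 ≈ 3.484.
ΔY = k × ΔG = (+$446 billion) / 0.287 ≈ +$1,554 billion.

+$1,554 billion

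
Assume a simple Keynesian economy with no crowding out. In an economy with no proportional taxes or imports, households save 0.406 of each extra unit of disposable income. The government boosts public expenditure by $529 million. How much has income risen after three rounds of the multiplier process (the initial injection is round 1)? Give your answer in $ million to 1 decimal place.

$1,029.9 million

MPC = 1 − MPS = 1 − 0.406 = 0.594.
Round 1 adds ΔG = $529 million; each later round is MPC = 0.594 times the previous.
After 3 rounds: 529 + 314.226 + 186.650244 = ΔG·(1 − c^3)/(1 − c) = 529 × (1 − 0.209584584)/0.406 ≈ $1,029.9 million.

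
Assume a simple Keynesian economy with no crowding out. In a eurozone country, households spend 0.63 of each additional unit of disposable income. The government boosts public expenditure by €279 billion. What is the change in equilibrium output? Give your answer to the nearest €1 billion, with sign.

Government-spending multiplier = 1/(1 − MPC) = 1/(1 − 0.63) = 1/0.37 ≈ 2.703.
ΔY = k × ΔG = (+€279 billion) / 0.37 ≈ +€754 billion.

+€754 billion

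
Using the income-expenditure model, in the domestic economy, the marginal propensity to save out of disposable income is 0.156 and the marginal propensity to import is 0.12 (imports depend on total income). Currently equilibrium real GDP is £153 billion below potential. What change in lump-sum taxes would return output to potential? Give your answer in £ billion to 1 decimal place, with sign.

MPC = 1 − MPS = 1 − 0.156 = 0.844.
Spending multiplier = 1/(1 − c + m) = 1/(1 − 0.844 + 0.12) = 1/0.276 ≈ 3.623.
Tax multiplier = −c·k = −0.844/0.276 ≈ −3.058. Need ΔY = +£153 billion, so ΔT = ΔY/(−c·k) = −(+£153 billion) × 0.276 / 0.844 ≈ −£50 billion.
The government should cut lump-sum taxes by £50 billion.

−£50.0 billion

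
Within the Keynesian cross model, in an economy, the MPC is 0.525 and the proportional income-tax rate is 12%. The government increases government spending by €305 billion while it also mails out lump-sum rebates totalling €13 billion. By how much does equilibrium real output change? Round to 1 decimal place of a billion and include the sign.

+€579.6 billion

Expenditure multiplier = 1/(1 − c(1−t)) = 1/(1 − 0.525×0.88) = 1/0.538 ≈ 1.859.
ΔG contributes k·ΔG = (+€305 billion) / 0.538 ≈ +€566.9 billion.
ΔT of −€13 billion changes first-round spending by −c·ΔT = +€6.825 billion, contributing k·(−c·ΔT) = (+€6.825 billion) / 0.538 ≈ +€12.7 billion.
Net ΔY = k(ΔG − c·ΔT) = (+€311.825 billion) / 0.538 ≈ +€579.6 billion.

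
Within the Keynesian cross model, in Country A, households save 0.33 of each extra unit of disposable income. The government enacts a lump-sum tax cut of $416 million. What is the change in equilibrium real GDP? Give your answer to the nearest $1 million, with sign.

MPC = 1 − MPS = 1 − 0.33 = 0.67.
A lump-sum tax change of −$416 million shifts disposable income by +$416 million; first-round consumption changes by −c × ΔT = −0.67 × (−$416 million) = +$278.72 million.
Expenditure multiplier = 1/(1 − MPC) = 1/(1 − 0.67) = 1/0.33 ≈ 3.03.
The tax multiplier is −c × k ≈ −2.03, so ΔY = k × (−c·ΔT) = (+$278.72 million) / 0.33 ≈ +$845 million.

+$845 million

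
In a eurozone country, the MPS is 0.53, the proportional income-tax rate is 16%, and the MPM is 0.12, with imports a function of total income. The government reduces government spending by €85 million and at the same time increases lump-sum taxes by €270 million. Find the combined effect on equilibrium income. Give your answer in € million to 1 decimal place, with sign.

MPC = 1 − MPS = 1 − 0.53 = 0.47.
Expenditure multiplier = 1/(1 − c(1−t) + m) = 1/(1 − 0.47×0.84 + 0.12) = 1/0.7252 ≈ 1.379.
ΔG contributes k·ΔG = (−€85 million) / 0.7252 ≈ −€117.2 million.
ΔT of +€270 million changes first-round spending by −c·ΔT = −€126.9 million, contributing k·(−c·ΔT) = (−€126.9 million) / 0.7252 ≈ −€175 million.
Net ΔY = k(ΔG − c·ΔT) = (−€211.9 million) / 0.7252 ≈ −€292.2 million.

−€292.2 million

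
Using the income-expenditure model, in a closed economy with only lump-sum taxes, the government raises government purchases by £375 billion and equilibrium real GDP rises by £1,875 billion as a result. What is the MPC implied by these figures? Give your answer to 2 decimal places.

0.80

Implied spending multiplier k = ΔY/ΔG = 1,875/375 = 5.
Since k = 1/(1 − MPC), MPC = 1 − 1/k = 1 − ΔG/ΔY = 1 − 375/1,875 = 0.80.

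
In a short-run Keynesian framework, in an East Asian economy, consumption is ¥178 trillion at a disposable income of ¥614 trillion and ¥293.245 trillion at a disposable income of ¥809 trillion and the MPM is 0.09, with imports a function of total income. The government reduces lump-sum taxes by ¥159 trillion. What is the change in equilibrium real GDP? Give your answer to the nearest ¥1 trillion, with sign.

MPC = ΔC/ΔYd = (293.245 − 178)/(809 − 614) = 115.245/195 = 0.591.
A lump-sum tax change of −¥159 trillion shifts disposable income by +¥159 trillion; first-round consumption changes by −c × ΔT = −0.591 × (−¥159 trillion) = +¥93.969 trillion.
Expenditure multiplier = 1/(1 − c + m) = 1/(1 − 0.591 + 0.09) = 1/0.499 ≈ 2.004.
The tax multiplier is −c × k ≈ −1.184, so ΔY = k × (−c·ΔT) = (+¥93.969 trillion) / 0.499 ≈ +¥188 trillion.

+¥188 trillion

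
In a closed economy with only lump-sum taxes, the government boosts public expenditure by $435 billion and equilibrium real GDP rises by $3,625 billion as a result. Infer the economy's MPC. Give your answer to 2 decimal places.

Implied spending multiplier k = ΔY/ΔG = 3,625/435 ≈ 8.3333.
Since k = 1/(1 − MPC), MPC = 1 − 1/k = 1 − ΔG/ΔY = 1 − 435/3,625 = 0.88.

0.88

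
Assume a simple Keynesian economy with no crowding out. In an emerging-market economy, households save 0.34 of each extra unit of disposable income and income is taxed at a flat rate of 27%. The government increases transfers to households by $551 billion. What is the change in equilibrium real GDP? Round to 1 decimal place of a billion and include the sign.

MPC = 1 − MPS = 1 − 0.34 = 0.66.
The transfer change shifts disposable income by +$551 billion, so first-round consumption changes by c·ΔTR = 0.66 × (+$551 billion) = +$363.66 billion.
Expenditure multiplier = 1/(1 − c(1−t)) = 1/(1 − 0.66×0.73) = 1/0.5182 ≈ 1.93.
The transfer multiplier is c × k ≈ 1.274, so ΔY = k × (c·ΔTR) = (+$363.66 billion) / 0.5182 ≈ +$701.8 billion.

+$701.8 billion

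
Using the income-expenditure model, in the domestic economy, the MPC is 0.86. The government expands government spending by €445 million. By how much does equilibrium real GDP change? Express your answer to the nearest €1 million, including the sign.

Expenditure multiplier = 1/(1 − MPC) = 1/(1 − 0.86) = 1/0.14 ≈ 7.143.
ΔY = k × ΔG = (+€445 million) / 0.14 ≈ +€3,179 million.

+€3,179 million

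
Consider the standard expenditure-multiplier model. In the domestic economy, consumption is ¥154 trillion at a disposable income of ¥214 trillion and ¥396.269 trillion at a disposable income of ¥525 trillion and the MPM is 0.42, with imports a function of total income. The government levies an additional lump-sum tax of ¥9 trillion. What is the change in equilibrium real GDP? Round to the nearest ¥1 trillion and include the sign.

−¥11 trillion

MPC = ΔC/ΔYd = (396.269 − 154)/(525 − 214) = 242.269/311 = 0.779.
A lump-sum tax change of +¥9 trillion shifts disposable income by −¥9 trillion; first-round consumption changes by −c × ΔT = −0.779 × (+¥9 trillion) = −¥7.011 trillion.
Expenditure multiplier = 1/(1 − c + m) = 1/(1 − 0.779 + 0.42) = 1/0.641 ≈ 1.56.
The tax multiplier is −c × k ≈ −1.215, so ΔY = k × (−c·ΔT) = (−¥7.011 trillion) / 0.641 ≈ −¥11 trillion.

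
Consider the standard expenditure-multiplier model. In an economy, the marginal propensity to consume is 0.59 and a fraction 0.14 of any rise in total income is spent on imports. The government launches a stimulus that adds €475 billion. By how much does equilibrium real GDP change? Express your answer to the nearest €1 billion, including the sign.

Spending multiplier = 1/(1 − c + m) = 1/(1 − 0.59 + 0.14) = 1/0.55 ≈ 1.818.
ΔY = k × ΔG = (+€475 billion) / 0.55 ≈ +€864 billion.

+€864 billion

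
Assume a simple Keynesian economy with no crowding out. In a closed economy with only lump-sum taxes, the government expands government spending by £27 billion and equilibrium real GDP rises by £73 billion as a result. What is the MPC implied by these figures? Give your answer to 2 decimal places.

Implied spending multiplier k = ΔY/ΔG = 73/27 ≈ 2.7037.
Since k = 1/(1 − MPC), MPC = 1 − 1/k = 1 − ΔG/ΔY = 1 − 27/73 ≈ 0.63.

0.63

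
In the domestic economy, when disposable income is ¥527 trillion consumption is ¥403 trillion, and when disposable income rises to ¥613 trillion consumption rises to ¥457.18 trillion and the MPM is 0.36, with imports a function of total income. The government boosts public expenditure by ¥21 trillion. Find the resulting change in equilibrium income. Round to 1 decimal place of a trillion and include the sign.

+¥28.8 trillion

MPC = ΔC/ΔYd = (457.18 − 403)/(613 − 527) = 54.18/86 = 0.63.
Expenditure multiplier = 1/(1 − c + m) = 1/(1 − 0.63 + 0.36) = 1/0.73 ≈ 1.37.
ΔY = k × ΔG = (+¥21 trillion) / 0.73 ≈ +¥28.8 trillion.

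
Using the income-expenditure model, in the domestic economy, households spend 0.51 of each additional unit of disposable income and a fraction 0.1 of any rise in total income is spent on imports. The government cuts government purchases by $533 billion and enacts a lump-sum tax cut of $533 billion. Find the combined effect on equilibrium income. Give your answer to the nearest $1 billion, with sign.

−$443 billion

Expenditure multiplier = 1/(1 − c + m) = 1/(1 − 0.51 + 0.1) = 1/0.59 ≈ 1.695.
ΔG contributes k·ΔG = (−$533 billion) / 0.59 ≈ −$903.4 billion.
ΔT of −$533 billion changes first-round spending by −c·ΔT = +$271.83 billion, contributing k·(−c·ΔT) = (+$271.83 billion) / 0.59 ≈ +$460.7 billion.
Net ΔY = k(ΔG − c·ΔT) = (−$261.17 billion) / 0.59 ≈ −$443 billion.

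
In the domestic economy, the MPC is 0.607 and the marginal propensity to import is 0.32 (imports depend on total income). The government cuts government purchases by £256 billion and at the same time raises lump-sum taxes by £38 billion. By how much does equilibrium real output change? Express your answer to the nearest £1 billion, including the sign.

−£391 billion

Expenditure multiplier = 1/(1 − c + m) = 1/(1 − 0.607 + 0.32) = 1/0.713 ≈ 1.403.
ΔG contributes k·ΔG = (−£256 billion) / 0.713 ≈ −£359 billion.
ΔT of +£38 billion changes first-round spending by −c·ΔT = −£23.066 billion, contributing k·(−c·ΔT) = (−£23.066 billion) / 0.713 ≈ −£32.4 billion.
Net ΔY = k(ΔG − c·ΔT) = (−£279.066 billion) / 0.713 ≈ −£391 billion.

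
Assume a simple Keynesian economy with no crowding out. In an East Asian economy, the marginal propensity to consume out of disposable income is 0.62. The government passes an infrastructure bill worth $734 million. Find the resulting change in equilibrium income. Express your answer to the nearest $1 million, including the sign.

+$1,932 million

Expenditure multiplier = 1/(1 − MPC) = 1/(1 − 0.62) = 1/0.38 ≈ 2.632.
ΔY = k × ΔG = (+$734 million) / 0.38 ≈ +$1,932 million.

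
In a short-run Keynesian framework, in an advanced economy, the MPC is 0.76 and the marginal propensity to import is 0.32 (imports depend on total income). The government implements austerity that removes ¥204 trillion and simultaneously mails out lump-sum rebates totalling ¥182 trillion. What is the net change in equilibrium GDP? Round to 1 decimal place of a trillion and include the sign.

Expenditure multiplier = 1/(1 − c + m) = 1/(1 − 0.76 + 0.32) = 1/0.56 ≈ 1.786.
ΔG contributes k·ΔG = (−¥204 trillion) / 0.56 ≈ −¥364.3 trillion.
ΔT of −¥182 trillion changes first-round spending by −c·ΔT = +¥138.32 trillion, contributing k·(−c·ΔT) = (+¥138.32 trillion) / 0.56 = +¥247 trillion.
Net ΔY = k(ΔG − c·ΔT) = (−¥65.68 trillion) / 0.56 ≈ −¥117.3 trillion.

−¥117.3 trillion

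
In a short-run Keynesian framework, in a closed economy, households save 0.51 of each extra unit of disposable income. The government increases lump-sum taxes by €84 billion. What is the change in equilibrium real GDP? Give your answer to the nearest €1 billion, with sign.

−€81 billion

MPC = 1 − MPS = 1 − 0.51 = 0.49.
A lump-sum tax change of +€84 billion shifts disposable income by −€84 billion; first-round consumption changes by −c × ΔT = −0.49 × (+€84 billion) = −€41.16 billion.
Expenditure multiplier = 1/(1 − MPC) = 1/(1 − 0.49) = 1/0.51 ≈ 1.961.
The tax multiplier is −c × k ≈ −0.961, so ΔY = k × (−c·ΔT) = (−€41.16 billion) / 0.51 ≈ −€81 billion.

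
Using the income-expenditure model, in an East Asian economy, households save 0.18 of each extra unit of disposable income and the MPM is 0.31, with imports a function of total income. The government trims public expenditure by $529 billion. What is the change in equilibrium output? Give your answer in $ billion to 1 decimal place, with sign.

MPC = 1 − MPS = 1 − 0.18 = 0.82.
Expenditure multiplier = 1/(1 − c + m) = 1/(1 − 0.82 + 0.31) = 1/0.49 ≈ 2.041.
ΔY = k × ΔG = (−$529 billion) / 0.49 ≈ −$1,079.6 billion.

−$1,079.6 billion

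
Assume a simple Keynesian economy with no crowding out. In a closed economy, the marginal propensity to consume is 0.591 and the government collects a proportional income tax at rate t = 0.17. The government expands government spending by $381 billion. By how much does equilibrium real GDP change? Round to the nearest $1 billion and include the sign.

+$748 billion

Government-spending multiplier = 1/(1 − c(1−t)) = 1/(1 − 0.591×0.83) = 1/0.50947 ≈ 1.963.
ΔY = k × ΔG = (+$381 billion) / 0.50947 ≈ +$748 billion.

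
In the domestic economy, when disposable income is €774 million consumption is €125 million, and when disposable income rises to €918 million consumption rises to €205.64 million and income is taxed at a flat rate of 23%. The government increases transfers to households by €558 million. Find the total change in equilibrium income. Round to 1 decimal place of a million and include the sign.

MPC = ΔC/ΔYd = (205.64 − 125)/(918 − 774) = 80.64/144 = 0.56.
The transfer change shifts disposable income by +€558 million, so first-round consumption changes by c·ΔTR = 0.56 × (+€558 million) = +€312.48 million.
Expenditure multiplier = 1/(1 − c(1−t)) = 1/(1 − 0.56×0.77) = 1/0.5688 ≈ 1.758.
The transfer multiplier is c × k ≈ 0.985, so ΔY = k × (c·ΔTR) = (+€312.48 million) / 0.5688 ≈ +€549.4 million.

+€549.4 million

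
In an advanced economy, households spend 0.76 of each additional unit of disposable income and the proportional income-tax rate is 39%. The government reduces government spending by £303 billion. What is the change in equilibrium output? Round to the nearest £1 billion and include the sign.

Government-spending multiplier = 1/(1 − c(1−t)) = 1/(1 − 0.76×0.61) = 1/0.5364 ≈ 1.864.
ΔY = k × ΔG = (−£303 billion) / 0.5364 ≈ −£565 billion.

−£565 billion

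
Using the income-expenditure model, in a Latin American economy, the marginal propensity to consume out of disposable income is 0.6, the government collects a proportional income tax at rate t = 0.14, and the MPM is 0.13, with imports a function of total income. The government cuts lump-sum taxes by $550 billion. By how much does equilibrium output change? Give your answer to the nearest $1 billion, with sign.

A lump-sum tax change of −$550 billion shifts disposable income by +$550 billion; first-round consumption changes by −c × ΔT = −0.6 × (−$550 billion) = +$330 billion.
Expenditure multiplier = 1/(1 − c(1−t) + m) = 1/(1 − 0.6×0.86 + 0.13) = 1/0.614 ≈ 1.629.
The tax multiplier is −c × k ≈ −0.977, so ΔY = k × (−c·ΔT) = (+$330 billion) / 0.614 ≈ +$537 billion.

+$537 billion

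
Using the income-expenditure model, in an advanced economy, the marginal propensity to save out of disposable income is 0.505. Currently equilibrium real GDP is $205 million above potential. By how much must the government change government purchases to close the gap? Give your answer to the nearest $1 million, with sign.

−$104 million

MPC = 1 − MPS = 1 − 0.505 = 0.495.
Spending multiplier = 1/(1 − MPC) = 1/(1 − 0.495) = 1/0.505 ≈ 1.98.
Need ΔY = −$205 million, so ΔG = ΔY/k = (−$205 million) × 0.505 ≈ −$104 million.
The government should cut government purchases by $104 million.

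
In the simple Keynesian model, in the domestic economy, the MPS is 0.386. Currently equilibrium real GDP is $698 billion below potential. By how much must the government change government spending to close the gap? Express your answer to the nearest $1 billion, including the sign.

+$269 billion

MPC = 1 − MPS = 1 − 0.386 = 0.614.
Spending multiplier = 1/(1 − MPC) = 1/(1 − 0.614) = 1/0.386 ≈ 2.591.
Need ΔY = +$698 billion, so ΔG = ΔY/k = (+$698 billion) × 0.386 ≈ +$269 billion.
The government should increase government spending by $269 billion.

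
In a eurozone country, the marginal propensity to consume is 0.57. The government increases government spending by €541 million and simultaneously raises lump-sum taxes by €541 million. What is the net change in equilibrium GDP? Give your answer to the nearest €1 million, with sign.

+€541 million

Expenditure multiplier = 1/(1 − MPC) = 1/(1 − 0.57) = 1/0.43 ≈ 2.326.
ΔG contributes k·ΔG = (+€541 million) / 0.43 ≈ +€1,258.1 million.
ΔT of +€541 million changes first-round spending by −c·ΔT = −€308.37 million, contributing k·(−c·ΔT) = (−€308.37 million) / 0.43 ≈ −€717.1 million.
With ΔG = ΔT and no other leakages, the balanced-budget multiplier is 1, so ΔY = ΔG = +€541 million.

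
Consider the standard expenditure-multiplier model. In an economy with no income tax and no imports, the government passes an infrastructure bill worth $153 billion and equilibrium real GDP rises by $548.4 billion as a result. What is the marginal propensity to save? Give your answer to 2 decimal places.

Implied spending multiplier k = ΔY/ΔG = 548.4/153 ≈ 3.5843.
Since k = 1/(1 − MPC), MPC = 1 − 1/k = 1 − ΔG/ΔY = 1 − 153/548.4 ≈ 0.72.
MPS = 1 − MPC = 0.28.

0.28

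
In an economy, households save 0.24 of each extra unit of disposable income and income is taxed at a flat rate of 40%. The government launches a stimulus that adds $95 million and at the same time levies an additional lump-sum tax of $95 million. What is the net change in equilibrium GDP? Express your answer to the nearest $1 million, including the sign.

+$42 million

MPC = 1 − MPS = 1 − 0.24 = 0.76.
Expenditure multiplier = 1/(1 − c(1−t)) = 1/(1 − 0.76×0.6) = 1/0.544 ≈ 1.838.
ΔG contributes k·ΔG = (+$95 million) / 0.544 ≈ +$174.6 million.
ΔT of +$95 million changes first-round spending by −c·ΔT = −$72.2 million, contributing k·(−c·ΔT) = (−$72.2 million) / 0.544 ≈ −$132.7 million.
Net ΔY = k(ΔG − c·ΔT) = (+$22.8 million) / 0.544 ≈ +$42 million.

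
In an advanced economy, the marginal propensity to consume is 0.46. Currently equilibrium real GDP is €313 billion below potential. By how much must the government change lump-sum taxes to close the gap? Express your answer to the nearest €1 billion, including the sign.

−€367 billion

Spending multiplier = 1/(1 − MPC) = 1/(1 − 0.46) = 1/0.54 ≈ 1.852.
Tax multiplier = −c·k = −0.46/0.54 ≈ −0.852. Need ΔY = +€313 billion, so ΔT = ΔY/(−c·k) = −(+€313 billion) × 0.54 / 0.46 ≈ −€367 billion.
The government should cut lump-sum taxes by €367 billion.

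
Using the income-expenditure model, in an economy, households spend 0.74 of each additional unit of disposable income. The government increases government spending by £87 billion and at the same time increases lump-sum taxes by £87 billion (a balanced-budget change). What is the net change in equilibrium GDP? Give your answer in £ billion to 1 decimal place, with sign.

Expenditure multiplier = 1/(1 − MPC) = 1/(1 − 0.74) = 1/0.26 ≈ 3.846.
ΔG contributes k·ΔG = (+£87 billion) / 0.26 ≈ +£334.6 billion.
ΔT of +£87 billion changes first-round spending by −c·ΔT = −£64.38 billion, contributing k·(−c·ΔT) = (−£64.38 billion) / 0.26 ≈ −£247.6 billion.
With ΔG = ΔT and no other leakages, the balanced-budget multiplier is 1, so ΔY = ΔG = +£87 billion.

+£87.0 billion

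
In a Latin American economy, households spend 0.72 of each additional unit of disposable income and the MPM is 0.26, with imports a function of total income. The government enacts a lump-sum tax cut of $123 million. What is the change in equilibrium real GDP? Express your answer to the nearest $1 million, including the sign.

+$164 million

A lump-sum tax change of −$123 million shifts disposable income by +$123 million; first-round consumption changes by −c × ΔT = −0.72 × (−$123 million) = +$88.56 million.
Expenditure multiplier = 1/(1 − c + m) = 1/(1 − 0.72 + 0.26) = 1/0.54 ≈ 1.852.
The tax multiplier is −c × k ≈ −1.333, so ΔY = k × (−c·ΔT) = (+$88.56 million) / 0.54 = +$164 million.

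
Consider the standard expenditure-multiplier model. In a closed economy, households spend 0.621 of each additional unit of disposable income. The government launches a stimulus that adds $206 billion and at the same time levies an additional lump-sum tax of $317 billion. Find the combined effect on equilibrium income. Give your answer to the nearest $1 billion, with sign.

Expenditure multiplier = 1/(1 − MPC) = 1/(1 − 0.621) = 1/0.379 ≈ 2.639.
ΔG contributes k·ΔG = (+$206 billion) / 0.379 ≈ +$543.5 billion.
ΔT of +$317 billion changes first-round spending by −c·ΔT = −$196.857 billion, contributing k·(−c·ΔT) = (−$196.857 billion) / 0.379 ≈ −$519.4 billion.
Net ΔY = k(ΔG − c·ΔT) = (+$9.143 billion) / 0.379 ≈ +$24 billion.

+$24 billion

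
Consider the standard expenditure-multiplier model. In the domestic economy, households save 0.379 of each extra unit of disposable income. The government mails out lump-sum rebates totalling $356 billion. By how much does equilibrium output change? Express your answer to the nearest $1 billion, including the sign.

+$583 billion

MPC = 1 − MPS = 1 − 0.379 = 0.621.
A lump-sum tax change of −$356 billion shifts disposable income by +$356 billion; first-round consumption changes by −c × ΔT = −0.621 × (−$356 billion) = +$221.076 billion.
Expenditure multiplier = 1/(1 − MPC) = 1/(1 − 0.621) = 1/0.379 ≈ 2.639.
The tax multiplier is −c × k ≈ −1.639, so ΔY = k × (−c·ΔT) = (+$221.076 billion) / 0.379 ≈ +$583 billion.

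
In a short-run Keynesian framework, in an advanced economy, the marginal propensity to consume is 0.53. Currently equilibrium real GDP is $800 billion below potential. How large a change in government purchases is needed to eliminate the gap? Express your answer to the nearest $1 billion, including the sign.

+$376 billion

Spending multiplier = 1/(1 − MPC) = 1/(1 − 0.53) = 1/0.47 ≈ 2.128.
Need ΔY = +$800 billion, so ΔG = ΔY/k = (+$800 billion) × 0.47 = +$376 billion.
The government should increase government purchases by $376 billion.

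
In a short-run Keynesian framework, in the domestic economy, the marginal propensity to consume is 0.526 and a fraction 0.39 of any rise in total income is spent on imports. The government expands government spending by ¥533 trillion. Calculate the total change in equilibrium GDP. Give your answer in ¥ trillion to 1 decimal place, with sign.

+¥616.9 trillion

Spending multiplier = 1/(1 − c + m) = 1/(1 − 0.526 + 0.39) = 1/0.864 ≈ 1.157.
ΔY = k × ΔG = (+¥533 trillion) / 0.864 ≈ +¥616.9 trillion.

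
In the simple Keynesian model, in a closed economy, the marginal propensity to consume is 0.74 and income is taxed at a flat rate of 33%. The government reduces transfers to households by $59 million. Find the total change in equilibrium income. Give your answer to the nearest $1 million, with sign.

−$87 million

The transfer change shifts disposable income by −$59 million, so first-round consumption changes by c·ΔTR = 0.74 × (−$59 million) = −$43.66 million.
Expenditure multiplier = 1/(1 − c(1−t)) = 1/(1 − 0.74×0.67) = 1/0.5042 ≈ 1.983.
The transfer multiplier is c × k ≈ 1.468, so ΔY = k × (c·ΔTR) = (−$43.66 million) / 0.5042 ≈ −$87 million.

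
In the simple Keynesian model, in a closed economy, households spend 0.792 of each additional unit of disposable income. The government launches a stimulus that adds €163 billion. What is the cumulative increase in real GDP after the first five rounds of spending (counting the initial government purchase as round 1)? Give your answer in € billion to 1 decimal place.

€539.5 billion

Round 1 adds ΔG = €163 billion; each later round is MPC = 0.792 times the previous.
After 5 rounds: 163 + 129.096 + 102.244032 + 80.977273344 + 64.134000488448 = ΔG·(1 − c^5)/(1 − c) = 163 × (1 − 0.311620419551232)/0.208 ≈ €539.5 billion.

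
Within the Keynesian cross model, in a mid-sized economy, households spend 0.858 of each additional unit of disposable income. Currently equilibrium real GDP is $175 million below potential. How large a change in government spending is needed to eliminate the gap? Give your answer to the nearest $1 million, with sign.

Spending multiplier = 1/(1 − MPC) = 1/(1 − 0.858) = 1/0.142 ≈ 7.042.
Need ΔY = +$175 million, so ΔG = ΔY/k = (+$175 million) × 0.142 ≈ +$25 million.
The government should increase government spending by $25 million.

+$25 million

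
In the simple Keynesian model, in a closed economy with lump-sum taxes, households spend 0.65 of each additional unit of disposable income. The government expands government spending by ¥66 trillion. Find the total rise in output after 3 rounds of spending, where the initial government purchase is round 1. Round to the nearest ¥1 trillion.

Round 1 adds ΔG = ¥66 trillion; each later round is MPC = 0.65 times the previous.
After 3 rounds: 66 + 42.9 + 27.885 = ΔG·(1 − c^3)/(1 − c) = 66 × (1 − 0.274625)/0.35 ≈ ¥137 trillion.

¥137 trillion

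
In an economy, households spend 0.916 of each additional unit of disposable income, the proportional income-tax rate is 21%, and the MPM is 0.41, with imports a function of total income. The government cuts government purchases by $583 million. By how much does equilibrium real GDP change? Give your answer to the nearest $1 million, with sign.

−$849 million

Spending multiplier = 1/(1 − c(1−t) + m) = 1/(1 − 0.916×0.79 + 0.41) = 1/0.68636 ≈ 1.457.
ΔY = k × ΔG = (−$583 million) / 0.68636 ≈ −$849 million.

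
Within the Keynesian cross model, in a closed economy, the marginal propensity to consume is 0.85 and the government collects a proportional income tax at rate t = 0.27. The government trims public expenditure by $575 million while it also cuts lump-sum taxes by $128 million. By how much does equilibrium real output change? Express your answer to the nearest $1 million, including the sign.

−$1,228 million

Expenditure multiplier = 1/(1 − c(1−t)) = 1/(1 − 0.85×0.73) = 1/0.3795 ≈ 2.635.
ΔG contributes k·ΔG = (−$575 million) / 0.3795 ≈ −$1,515.2 million.
ΔT of −$128 million changes first-round spending by −c·ΔT = +$108.8 million, contributing k·(−c·ΔT) = (+$108.8 million) / 0.3795 ≈ +$286.7 million.
Net ΔY = k(ΔG − c·ΔT) = (−$466.2 million) / 0.3795 ≈ −$1,228 million.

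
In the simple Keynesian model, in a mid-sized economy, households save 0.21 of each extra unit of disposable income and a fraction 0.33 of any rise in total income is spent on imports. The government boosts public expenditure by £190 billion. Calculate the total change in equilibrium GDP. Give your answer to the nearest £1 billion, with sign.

MPC = 1 − MPS = 1 − 0.21 = 0.79.
Spending multiplier = 1/(1 − c + m) = 1/(1 − 0.79 + 0.33) = 1/0.54 ≈ 1.852.
ΔY = k × ΔG = (+£190 billion) / 0.54 ≈ +£352 billion.

+£352 billion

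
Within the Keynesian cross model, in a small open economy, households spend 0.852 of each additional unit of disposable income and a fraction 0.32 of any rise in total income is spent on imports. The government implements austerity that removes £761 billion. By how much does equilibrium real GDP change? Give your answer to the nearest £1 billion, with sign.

Spending multiplier = 1/(1 − c + m) = 1/(1 − 0.852 + 0.32) = 1/0.468 ≈ 2.137.
ΔY = k × ΔG = (−£761 billion) / 0.468 ≈ −£1,626 billion.

−£1,626 billion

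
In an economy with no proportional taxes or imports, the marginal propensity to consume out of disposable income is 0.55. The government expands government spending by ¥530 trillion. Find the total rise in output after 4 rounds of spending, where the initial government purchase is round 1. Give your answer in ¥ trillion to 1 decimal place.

Round 1 adds ΔG = ¥530 trillion; each later round is MPC = 0.55 times the previous.
After 4 rounds: 530 + 291.5 + 160.325 + 88.17875 = ΔG·(1 − c^4)/(1 − c) = 530 × (1 − 0.09150625)/0.45 ≈ ¥1,070 trillion.

¥1,070.0 trillion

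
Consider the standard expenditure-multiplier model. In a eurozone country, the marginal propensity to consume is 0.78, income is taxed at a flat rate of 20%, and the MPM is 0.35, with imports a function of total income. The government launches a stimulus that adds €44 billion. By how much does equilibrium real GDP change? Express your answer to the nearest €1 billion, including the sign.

+€61 billion

Spending multiplier = 1/(1 − c(1−t) + m) = 1/(1 − 0.78×0.8 + 0.35) = 1/0.726 ≈ 1.377.
ΔY = k × ΔG = (+€44 billion) / 0.726 ≈ +€61 billion.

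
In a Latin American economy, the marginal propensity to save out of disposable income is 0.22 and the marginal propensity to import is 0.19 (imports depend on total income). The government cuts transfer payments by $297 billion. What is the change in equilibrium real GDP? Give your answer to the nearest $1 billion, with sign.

MPC = 1 − MPS = 1 − 0.22 = 0.78.
The transfer change shifts disposable income by −$297 billion, so first-round consumption changes by c·ΔTR = 0.78 × (−$297 billion) = −$231.66 billion.
Expenditure multiplier = 1/(1 − c + m) = 1/(1 − 0.78 + 0.19) = 1/0.41 ≈ 2.439.
The transfer multiplier is c × k ≈ 1.902, so ΔY = k × (c·ΔTR) = (−$231.66 billion) / 0.41 ≈ −$565 billion.

−$565 billion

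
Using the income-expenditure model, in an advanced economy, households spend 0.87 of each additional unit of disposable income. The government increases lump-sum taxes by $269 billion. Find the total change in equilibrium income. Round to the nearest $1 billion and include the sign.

A lump-sum tax change of +$269 billion shifts disposable income by −$269 billion; first-round consumption changes by −c × ΔT = −0.87 × (+$269 billion) = −$234.03 billion.
Expenditure multiplier = 1/(1 − MPC) = 1/(1 − 0.87) = 1/0.13 ≈ 7.692.
The tax multiplier is −c × k ≈ −6.692, so ΔY = k × (−c·ΔT) = (−$234.03 billion) / 0.13 ≈ −$1,800 billion.

−$1,800 billion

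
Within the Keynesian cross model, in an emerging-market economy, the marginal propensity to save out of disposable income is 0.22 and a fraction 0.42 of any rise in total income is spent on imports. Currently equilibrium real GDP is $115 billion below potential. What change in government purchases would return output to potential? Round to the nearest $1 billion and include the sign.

+$74 billion

MPC = 1 − MPS = 1 − 0.22 = 0.78.
Spending multiplier = 1/(1 − c + m) = 1/(1 − 0.78 + 0.42) = 1/0.64 ≈ 1.563.
Need ΔY = +$115 billion, so ΔG = ΔY/k = (+$115 billion) × 0.64 ≈ +$74 billion.
The government should increase government purchases by $74 billion.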